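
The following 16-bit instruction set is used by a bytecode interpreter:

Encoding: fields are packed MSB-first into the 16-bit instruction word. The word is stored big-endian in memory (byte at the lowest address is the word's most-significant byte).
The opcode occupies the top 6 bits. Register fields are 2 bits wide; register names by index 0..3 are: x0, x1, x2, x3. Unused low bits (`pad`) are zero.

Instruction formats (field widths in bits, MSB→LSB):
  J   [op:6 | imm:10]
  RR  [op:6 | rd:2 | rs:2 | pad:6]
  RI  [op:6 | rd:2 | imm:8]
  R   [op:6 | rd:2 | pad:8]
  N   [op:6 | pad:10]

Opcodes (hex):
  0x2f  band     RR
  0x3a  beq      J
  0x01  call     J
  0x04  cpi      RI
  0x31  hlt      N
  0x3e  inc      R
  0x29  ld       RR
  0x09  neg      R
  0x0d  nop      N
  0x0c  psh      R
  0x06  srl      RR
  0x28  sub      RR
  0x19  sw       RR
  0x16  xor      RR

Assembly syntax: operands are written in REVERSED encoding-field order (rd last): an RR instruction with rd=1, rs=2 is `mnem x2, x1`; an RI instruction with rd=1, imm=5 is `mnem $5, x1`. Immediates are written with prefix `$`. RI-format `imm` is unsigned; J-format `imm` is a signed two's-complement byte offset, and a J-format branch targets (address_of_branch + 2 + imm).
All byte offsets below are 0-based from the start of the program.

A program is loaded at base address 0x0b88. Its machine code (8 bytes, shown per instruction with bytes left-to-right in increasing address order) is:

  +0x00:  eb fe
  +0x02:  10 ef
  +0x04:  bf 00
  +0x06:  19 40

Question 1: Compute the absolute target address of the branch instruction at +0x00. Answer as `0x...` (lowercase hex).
+0x00: eb fe ⇒ word 0xebfe (big)
  opcode bits[15:10]=0x3a: beq/J
  imm@[9:0]=0x3fe (s10→-2) ⇒ $-2
  target = base 0x0b88 + off 0x00 + 2 + imm -2 = 0x0b88

0x0b88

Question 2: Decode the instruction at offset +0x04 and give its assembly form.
[04] bf 00 → 0xbf00
  op=0xbf00>>10=0x2f ⇒ band (RR)
  rd@[9:8]=0x3 ⇒ x3
  rs@[7:6]=0x0 ⇒ x0

band x0, x3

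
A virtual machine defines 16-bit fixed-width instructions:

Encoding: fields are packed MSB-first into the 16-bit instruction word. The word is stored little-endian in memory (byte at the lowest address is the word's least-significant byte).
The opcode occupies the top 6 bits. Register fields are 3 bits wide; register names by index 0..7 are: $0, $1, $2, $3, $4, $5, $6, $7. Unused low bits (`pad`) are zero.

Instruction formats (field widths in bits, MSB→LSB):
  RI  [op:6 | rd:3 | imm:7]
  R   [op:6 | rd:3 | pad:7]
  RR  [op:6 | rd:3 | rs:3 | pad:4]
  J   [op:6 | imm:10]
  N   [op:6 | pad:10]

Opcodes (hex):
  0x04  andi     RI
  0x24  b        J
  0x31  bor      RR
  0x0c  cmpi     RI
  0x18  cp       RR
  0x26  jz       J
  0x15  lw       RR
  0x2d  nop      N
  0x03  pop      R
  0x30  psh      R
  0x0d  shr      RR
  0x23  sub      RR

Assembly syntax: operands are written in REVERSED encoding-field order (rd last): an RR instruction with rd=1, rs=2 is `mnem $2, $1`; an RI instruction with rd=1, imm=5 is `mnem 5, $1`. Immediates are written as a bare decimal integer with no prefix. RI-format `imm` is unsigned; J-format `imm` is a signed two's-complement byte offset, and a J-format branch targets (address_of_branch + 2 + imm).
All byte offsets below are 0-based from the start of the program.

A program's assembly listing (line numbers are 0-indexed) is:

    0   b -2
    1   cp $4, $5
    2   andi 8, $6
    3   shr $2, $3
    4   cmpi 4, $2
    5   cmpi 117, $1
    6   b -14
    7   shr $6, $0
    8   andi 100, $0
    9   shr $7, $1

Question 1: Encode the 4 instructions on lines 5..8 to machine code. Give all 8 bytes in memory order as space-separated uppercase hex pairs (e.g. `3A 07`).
F5 30 F2 93 60 34 64 10

5. cmpi fields op=0xc:6|rd=1:3|imm=117:7 → word 30f5h → f5 30
6. b fields op=0x24:6|imm=-14:10 → word 93f2h → f2 93
7. shr fields op=0xd:6|rd=0:3|rs=6:3|pad=0:4 → word 3460h → 60 34
8. andi fields op=0x4:6|rd=0:3|imm=100:7 → word 1064h → 64 10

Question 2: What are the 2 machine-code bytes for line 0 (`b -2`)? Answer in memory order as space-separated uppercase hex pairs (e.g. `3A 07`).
FE 93

line 0 (b): pack op=0x24:6|imm=-2:10 = 0x93fe; little→ fe 93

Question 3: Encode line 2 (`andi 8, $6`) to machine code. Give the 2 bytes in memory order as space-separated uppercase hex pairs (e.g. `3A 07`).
08 13

L2: andi op=0x4:6|rd=6:3|imm=8:7 ⇒ 0x1308 ⇒ little 08 13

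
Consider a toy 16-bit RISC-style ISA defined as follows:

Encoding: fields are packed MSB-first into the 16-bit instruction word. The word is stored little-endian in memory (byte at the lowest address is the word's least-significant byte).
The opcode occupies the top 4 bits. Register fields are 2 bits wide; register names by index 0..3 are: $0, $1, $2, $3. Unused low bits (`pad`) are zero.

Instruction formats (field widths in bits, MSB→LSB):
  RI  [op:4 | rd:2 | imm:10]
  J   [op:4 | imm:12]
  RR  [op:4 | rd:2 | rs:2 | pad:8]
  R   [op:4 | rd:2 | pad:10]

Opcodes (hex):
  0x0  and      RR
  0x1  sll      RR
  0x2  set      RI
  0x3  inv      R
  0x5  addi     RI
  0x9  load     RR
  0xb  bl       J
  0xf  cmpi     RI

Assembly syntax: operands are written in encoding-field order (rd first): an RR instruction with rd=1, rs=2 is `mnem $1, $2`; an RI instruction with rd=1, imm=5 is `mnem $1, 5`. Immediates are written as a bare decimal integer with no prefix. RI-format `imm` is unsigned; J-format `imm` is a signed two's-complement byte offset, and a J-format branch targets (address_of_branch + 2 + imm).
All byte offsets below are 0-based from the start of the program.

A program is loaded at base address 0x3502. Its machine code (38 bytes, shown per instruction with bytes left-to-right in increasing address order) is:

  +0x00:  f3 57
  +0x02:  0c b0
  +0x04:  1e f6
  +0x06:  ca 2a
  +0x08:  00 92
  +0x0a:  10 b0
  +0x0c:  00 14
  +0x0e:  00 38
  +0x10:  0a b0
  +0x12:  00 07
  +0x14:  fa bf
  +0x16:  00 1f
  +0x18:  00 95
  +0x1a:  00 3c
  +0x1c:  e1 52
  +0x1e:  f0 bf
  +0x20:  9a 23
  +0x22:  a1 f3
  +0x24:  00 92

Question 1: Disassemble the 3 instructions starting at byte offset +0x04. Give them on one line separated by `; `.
cmpi $1, 542; set $2, 714; load $0, $2

+0x04: 1e f6 ⇒ word 0xf61e (little)
  top 4b → 0xf → cmpi [RI]
  [11:10] rd=1 = $1
  [9:0] imm=542 = 542
+0x06: ca 2a ⇒ word 0x2aca (little)
  top 4b → 0x2 → set [RI]
  [11:10] rd=2 = $2
  [9:0] imm=714 = 714
+0x08: 00 92 ⇒ word 0x9200 (little)
  top 4b → 0x9 → load [RR]
  [11:10] rd=0 = $0
  [9:8] rs=2 = $2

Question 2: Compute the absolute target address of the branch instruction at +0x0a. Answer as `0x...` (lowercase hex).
0x351e

off 0x0a: read 10 b0 as little → 0xb010
  opcode bits[15:12]=0xb: bl/J
  imm: (w>>0)&0xfff=0x10 → 16
  target = base 0x3502 + off 0x0a + 2 + imm 16 = 0x351e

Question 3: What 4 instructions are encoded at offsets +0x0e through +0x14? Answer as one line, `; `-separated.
@+0e  little-endian(00 38) = 0x3800
  top 4b → 0x3 → inv [R]
  rd@[11:10]=0x2 ⇒ $2
@+10  little-endian(0a b0) = 0xb00a
  top 4b → 0xb → bl [J]
  imm@[11:0]=0xa ⇒ 10
@+12  little-endian(00 07) = 0x0700
  top 4b → 0x0 → and [RR]
  rd@[11:10]=0x1 ⇒ $1
  rs@[9:8]=0x3 ⇒ $3
@+14  little-endian(fa bf) = 0xbffa
  top 4b → 0xb → bl [J]
  imm@[11:0]=0xffa (s12→-6) ⇒ -6

inv $2; bl 10; and $1, $3; bl -6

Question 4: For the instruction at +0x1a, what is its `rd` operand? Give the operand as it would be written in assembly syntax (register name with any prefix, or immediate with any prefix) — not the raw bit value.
$3

+0x1a: 00 3c ⇒ word 0x3c00 (little)
  op=0x3c00>>12=0x3 ⇒ inv (R)
  rd@[11:10]=0x3 ⇒ $3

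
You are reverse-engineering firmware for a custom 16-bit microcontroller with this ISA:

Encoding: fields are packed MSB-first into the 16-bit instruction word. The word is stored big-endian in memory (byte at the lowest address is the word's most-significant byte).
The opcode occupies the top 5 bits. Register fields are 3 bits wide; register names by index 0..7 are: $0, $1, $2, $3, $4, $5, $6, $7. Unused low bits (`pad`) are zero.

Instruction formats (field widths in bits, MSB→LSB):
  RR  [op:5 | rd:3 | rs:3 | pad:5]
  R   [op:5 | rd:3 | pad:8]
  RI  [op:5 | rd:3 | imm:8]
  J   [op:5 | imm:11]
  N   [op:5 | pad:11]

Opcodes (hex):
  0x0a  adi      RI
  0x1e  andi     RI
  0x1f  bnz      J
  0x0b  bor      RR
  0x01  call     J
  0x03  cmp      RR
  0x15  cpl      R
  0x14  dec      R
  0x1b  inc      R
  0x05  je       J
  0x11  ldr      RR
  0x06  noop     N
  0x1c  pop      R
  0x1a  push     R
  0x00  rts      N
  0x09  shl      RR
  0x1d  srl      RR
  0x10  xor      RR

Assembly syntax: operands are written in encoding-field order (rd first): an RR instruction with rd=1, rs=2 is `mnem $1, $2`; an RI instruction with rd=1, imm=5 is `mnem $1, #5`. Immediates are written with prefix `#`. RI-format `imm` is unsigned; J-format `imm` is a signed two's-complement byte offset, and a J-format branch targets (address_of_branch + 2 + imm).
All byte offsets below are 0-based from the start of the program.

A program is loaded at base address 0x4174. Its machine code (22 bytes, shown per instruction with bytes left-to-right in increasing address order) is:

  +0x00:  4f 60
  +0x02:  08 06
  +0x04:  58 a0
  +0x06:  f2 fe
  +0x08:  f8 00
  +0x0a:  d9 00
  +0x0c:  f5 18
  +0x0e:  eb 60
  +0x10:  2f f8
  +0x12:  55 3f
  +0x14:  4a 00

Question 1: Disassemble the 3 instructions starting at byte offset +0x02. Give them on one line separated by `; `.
call #6; bor $0, $5; andi $2, #254

@+02  big-endian(08 06) = 0x0806
  top 5b → 0x1 → call [J]
  [10:0] imm=6 = #6
@+04  big-endian(58 a0) = 0x58a0
  top 5b → 0xb → bor [RR]
  [10:8] rd=0 = $0
  [7:5] rs=5 = $5
@+06  big-endian(f2 fe) = 0xf2fe
  top 5b → 0x1e → andi [RI]
  [10:8] rd=2 = $2
  [7:0] imm=254 = #254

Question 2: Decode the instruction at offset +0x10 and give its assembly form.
je #-8

off 0x10: read 2f f8 as big → 0x2ff8
  opcode bits[15:11]=0x5: je/J
  imm@[10:0]=0x7f8 (s11→-8) ⇒ #-8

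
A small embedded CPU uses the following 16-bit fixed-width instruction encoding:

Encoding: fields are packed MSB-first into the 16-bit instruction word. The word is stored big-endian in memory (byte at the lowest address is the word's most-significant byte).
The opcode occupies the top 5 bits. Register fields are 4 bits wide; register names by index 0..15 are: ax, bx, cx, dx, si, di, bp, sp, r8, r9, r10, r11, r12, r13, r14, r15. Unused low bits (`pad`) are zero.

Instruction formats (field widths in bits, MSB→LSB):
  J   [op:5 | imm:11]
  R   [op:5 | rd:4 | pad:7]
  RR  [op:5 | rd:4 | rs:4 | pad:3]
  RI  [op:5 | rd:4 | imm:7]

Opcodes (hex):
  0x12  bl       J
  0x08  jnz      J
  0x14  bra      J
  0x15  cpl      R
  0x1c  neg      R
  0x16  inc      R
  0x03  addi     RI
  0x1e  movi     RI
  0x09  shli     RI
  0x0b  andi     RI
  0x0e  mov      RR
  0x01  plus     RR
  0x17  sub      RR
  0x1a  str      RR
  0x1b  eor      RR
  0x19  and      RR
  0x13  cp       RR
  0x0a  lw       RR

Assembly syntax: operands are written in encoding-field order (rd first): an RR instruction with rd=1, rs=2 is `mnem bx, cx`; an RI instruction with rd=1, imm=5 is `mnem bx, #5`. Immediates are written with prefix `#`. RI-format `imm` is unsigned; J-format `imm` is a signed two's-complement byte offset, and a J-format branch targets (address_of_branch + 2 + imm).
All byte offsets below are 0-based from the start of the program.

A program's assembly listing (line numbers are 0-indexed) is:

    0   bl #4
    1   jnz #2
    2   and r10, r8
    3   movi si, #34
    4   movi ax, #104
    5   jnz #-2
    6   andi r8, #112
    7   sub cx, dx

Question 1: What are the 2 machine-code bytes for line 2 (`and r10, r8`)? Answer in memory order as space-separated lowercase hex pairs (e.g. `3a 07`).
cd 40

L2: and op=0x19:5|rd=10:4|rs=8:4|pad=0:3 ⇒ 0xcd40 ⇒ big cd 40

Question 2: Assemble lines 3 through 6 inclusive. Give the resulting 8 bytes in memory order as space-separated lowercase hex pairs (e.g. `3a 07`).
f2 22 f0 68 47 fe 5c 70

line 3 (movi): pack op=0x1e:5|rd=4:4|imm=34:7 = 0xf222; big→ f2 22
line 4 (movi): pack op=0x1e:5|rd=0:4|imm=104:7 = 0xf068; big→ f0 68
line 5 (jnz): pack op=0x8:5|imm=-2:11 = 0x47fe; big→ 47 fe
line 6 (andi): pack op=0xb:5|rd=8:4|imm=112:7 = 0x5c70; big→ 5c 70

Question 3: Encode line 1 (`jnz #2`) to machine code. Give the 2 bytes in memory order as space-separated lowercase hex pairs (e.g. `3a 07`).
40 02

1. jnz fields op=0x8:5|imm=2:11 → word 4002h → 40 02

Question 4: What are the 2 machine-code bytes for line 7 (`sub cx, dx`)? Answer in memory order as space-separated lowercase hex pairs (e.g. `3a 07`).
L7: sub op=0x17:5|rd=2:4|rs=3:4|pad=0:3 ⇒ 0xb918 ⇒ big b9 18

b9 18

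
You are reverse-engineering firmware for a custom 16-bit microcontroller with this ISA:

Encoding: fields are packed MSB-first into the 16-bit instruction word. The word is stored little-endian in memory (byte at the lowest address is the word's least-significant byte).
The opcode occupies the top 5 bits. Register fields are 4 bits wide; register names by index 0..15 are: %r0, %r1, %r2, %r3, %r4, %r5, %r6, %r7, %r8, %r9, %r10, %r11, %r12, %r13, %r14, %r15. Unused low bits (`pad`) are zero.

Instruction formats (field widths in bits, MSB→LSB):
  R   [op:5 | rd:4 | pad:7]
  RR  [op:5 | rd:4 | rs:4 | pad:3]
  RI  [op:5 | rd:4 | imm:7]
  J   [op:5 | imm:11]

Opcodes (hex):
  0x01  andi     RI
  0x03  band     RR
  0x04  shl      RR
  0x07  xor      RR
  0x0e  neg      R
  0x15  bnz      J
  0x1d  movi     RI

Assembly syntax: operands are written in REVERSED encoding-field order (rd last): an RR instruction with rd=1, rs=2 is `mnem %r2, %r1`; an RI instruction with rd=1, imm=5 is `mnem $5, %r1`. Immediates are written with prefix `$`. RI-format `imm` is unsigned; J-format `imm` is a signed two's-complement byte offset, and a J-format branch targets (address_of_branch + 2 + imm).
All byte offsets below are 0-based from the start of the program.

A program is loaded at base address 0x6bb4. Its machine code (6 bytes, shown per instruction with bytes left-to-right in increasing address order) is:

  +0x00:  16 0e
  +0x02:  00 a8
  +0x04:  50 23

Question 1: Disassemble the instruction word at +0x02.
bnz $0

off 0x02: read 00 a8 as little → 0xa800
  op=0xa800>>11=0x15 ⇒ bnz (J)
  imm@[10:0]=0x0 ⇒ $0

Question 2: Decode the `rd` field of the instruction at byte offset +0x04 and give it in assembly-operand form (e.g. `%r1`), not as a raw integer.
%r6

@+04  little-endian(50 23) = 0x2350
  top 5b → 0x4 → shl [RR]
  rd: (w>>7)&0xf=0x6 → %r6
  rs: (w>>3)&0xf=0xa → %r10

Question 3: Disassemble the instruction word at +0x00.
[00] 16 0e → 0x0e16
  op=0x0e16>>11=0x1 ⇒ andi (RI)
  rd@[10:7]=0xc ⇒ %r12
  imm@[6:0]=0x16 ⇒ $22

andi $22, %r12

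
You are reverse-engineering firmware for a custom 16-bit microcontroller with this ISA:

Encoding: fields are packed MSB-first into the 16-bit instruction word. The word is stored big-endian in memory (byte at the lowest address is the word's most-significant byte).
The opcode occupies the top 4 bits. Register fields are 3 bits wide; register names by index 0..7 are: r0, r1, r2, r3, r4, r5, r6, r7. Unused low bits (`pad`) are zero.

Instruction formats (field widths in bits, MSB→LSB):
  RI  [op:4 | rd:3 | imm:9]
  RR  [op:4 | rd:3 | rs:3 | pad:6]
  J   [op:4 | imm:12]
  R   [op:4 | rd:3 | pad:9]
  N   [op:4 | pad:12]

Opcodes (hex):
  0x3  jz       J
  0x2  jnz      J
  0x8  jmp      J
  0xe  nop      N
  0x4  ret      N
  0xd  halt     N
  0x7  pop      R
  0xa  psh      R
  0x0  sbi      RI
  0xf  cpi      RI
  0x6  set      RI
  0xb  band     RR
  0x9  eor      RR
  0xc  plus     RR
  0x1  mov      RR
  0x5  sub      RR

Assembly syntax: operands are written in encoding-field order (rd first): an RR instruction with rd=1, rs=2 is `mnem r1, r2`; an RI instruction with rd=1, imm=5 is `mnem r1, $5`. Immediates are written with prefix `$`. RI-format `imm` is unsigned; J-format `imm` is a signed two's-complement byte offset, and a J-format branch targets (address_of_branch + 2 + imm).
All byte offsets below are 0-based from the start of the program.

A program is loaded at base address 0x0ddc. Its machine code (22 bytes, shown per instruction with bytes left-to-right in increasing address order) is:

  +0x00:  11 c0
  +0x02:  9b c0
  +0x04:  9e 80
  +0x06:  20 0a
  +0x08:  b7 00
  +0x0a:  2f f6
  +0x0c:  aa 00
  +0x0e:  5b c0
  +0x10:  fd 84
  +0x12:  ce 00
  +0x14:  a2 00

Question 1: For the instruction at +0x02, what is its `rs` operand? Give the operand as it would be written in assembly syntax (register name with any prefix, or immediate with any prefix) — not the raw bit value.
r7

off 0x02: read 9b c0 as big → 0x9bc0
  top 4b → 0x9 → eor [RR]
  rd@[11:9]=0x5 ⇒ r5
  rs@[8:6]=0x7 ⇒ r7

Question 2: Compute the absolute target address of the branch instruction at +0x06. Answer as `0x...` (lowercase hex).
0x0dee

[06] 20 0a → 0x200a
  opcode bits[15:12]=0x2: jnz/J
  [11:0] imm=10 = $10
  target = base 0x0ddc + off 0x06 + 2 + imm 10 = 0x0dee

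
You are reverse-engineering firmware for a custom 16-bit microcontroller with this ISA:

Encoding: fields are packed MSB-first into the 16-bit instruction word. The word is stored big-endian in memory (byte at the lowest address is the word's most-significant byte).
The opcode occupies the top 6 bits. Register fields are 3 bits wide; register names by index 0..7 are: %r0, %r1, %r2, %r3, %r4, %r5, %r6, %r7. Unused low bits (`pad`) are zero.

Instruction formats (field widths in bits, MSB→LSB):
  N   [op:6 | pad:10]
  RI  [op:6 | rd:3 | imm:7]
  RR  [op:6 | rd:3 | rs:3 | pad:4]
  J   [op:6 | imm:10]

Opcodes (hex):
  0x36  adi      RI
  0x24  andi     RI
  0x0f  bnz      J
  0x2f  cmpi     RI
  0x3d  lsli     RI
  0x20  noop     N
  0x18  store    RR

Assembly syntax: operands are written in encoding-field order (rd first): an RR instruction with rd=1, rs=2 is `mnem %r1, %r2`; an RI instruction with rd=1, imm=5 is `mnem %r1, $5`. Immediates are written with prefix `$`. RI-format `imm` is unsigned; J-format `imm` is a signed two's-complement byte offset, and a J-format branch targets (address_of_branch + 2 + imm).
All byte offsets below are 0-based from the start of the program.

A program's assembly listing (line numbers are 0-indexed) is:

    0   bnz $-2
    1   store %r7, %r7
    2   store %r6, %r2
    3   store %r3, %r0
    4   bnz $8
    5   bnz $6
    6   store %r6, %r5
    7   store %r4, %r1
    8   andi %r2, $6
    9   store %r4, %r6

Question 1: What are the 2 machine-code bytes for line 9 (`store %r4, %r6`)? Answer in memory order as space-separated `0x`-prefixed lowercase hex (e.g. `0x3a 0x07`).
0x62 0x60

line 9 (store): pack op=0x18:6|rd=4:3|rs=6:3|pad=0:4 = 0x6260; big→ 62 60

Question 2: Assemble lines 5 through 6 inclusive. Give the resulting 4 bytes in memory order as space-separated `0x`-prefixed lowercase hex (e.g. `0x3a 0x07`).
0x3c 0x06 0x63 0x50

L5: bnz op=0xf:6|imm=6:10 ⇒ 0x3c06 ⇒ big 3c 06
L6: store op=0x18:6|rd=6:3|rs=5:3|pad=0:4 ⇒ 0x6350 ⇒ big 63 50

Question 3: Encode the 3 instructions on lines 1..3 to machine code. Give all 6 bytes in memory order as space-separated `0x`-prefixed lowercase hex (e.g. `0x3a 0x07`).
1. store fields op=0x18:6|rd=7:3|rs=7:3|pad=0:4 → word 63f0h → 63 f0
2. store fields op=0x18:6|rd=6:3|rs=2:3|pad=0:4 → word 6320h → 63 20
3. store fields op=0x18:6|rd=3:3|rs=0:3|pad=0:4 → word 6180h → 61 80

0x63 0xf0 0x63 0x20 0x61 0x80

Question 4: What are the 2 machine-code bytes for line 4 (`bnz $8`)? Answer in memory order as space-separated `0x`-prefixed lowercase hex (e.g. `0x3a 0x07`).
line 4 (bnz): pack op=0xf:6|imm=8:10 = 0x3c08; big→ 3c 08

0x3c 0x08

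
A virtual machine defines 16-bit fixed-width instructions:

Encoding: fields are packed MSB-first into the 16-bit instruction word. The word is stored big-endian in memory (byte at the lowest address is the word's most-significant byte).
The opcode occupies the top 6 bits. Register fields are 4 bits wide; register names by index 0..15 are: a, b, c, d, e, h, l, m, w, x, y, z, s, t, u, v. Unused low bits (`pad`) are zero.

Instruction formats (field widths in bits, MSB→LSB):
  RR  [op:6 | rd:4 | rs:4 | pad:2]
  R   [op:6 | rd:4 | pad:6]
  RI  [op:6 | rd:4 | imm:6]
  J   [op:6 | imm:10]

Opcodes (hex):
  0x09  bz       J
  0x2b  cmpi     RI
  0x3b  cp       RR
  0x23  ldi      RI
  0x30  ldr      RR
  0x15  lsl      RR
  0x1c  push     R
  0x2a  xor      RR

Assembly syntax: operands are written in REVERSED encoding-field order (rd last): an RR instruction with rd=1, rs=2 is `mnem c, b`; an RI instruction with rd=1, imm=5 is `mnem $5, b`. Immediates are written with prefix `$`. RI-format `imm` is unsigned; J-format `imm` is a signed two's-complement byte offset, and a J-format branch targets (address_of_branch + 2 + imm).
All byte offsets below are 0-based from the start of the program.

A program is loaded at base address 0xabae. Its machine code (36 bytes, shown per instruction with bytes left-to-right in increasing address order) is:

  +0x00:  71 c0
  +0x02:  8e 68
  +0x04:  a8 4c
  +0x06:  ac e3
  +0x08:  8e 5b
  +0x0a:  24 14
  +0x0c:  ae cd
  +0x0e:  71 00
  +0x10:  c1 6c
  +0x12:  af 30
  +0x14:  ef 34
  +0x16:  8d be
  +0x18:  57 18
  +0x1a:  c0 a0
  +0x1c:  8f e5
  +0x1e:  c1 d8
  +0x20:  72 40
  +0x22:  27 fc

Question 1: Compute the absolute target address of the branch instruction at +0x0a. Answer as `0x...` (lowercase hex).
off 0x0a: read 24 14 as big → 0x2414
  op=0x2414>>10=0x9 ⇒ bz (J)
  imm: (w>>0)&0x3ff=0x14 → $20
  target = base 0xabae + off 0x0a + 2 + imm 20 = 0xabce

0xabce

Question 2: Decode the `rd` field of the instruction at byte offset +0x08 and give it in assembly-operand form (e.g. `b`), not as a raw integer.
x

off 0x08: read 8e 5b as big → 0x8e5b
  opcode bits[15:10]=0x23: ldi/RI
  [9:6] rd=9 = x
  [5:0] imm=27 = $27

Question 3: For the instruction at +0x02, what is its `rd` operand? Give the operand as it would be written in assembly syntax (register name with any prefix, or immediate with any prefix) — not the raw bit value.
off 0x02: read 8e 68 as big → 0x8e68
  op=0x8e68>>10=0x23 ⇒ ldi (RI)
  rd@[9:6]=0x9 ⇒ x
  imm@[5:0]=0x28 ⇒ $40

x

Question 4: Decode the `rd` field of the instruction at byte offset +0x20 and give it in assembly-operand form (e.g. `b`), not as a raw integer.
off 0x20: read 72 40 as big → 0x7240
  opcode bits[15:10]=0x1c: push/R
  rd: (w>>6)&0xf=0x9 → x

x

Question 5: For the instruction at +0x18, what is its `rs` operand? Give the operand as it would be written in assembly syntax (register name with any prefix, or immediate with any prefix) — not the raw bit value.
+0x18: 57 18 ⇒ word 0x5718 (big)
  opcode bits[15:10]=0x15: lsl/RR
  [9:6] rd=12 = s
  [5:2] rs=6 = l

l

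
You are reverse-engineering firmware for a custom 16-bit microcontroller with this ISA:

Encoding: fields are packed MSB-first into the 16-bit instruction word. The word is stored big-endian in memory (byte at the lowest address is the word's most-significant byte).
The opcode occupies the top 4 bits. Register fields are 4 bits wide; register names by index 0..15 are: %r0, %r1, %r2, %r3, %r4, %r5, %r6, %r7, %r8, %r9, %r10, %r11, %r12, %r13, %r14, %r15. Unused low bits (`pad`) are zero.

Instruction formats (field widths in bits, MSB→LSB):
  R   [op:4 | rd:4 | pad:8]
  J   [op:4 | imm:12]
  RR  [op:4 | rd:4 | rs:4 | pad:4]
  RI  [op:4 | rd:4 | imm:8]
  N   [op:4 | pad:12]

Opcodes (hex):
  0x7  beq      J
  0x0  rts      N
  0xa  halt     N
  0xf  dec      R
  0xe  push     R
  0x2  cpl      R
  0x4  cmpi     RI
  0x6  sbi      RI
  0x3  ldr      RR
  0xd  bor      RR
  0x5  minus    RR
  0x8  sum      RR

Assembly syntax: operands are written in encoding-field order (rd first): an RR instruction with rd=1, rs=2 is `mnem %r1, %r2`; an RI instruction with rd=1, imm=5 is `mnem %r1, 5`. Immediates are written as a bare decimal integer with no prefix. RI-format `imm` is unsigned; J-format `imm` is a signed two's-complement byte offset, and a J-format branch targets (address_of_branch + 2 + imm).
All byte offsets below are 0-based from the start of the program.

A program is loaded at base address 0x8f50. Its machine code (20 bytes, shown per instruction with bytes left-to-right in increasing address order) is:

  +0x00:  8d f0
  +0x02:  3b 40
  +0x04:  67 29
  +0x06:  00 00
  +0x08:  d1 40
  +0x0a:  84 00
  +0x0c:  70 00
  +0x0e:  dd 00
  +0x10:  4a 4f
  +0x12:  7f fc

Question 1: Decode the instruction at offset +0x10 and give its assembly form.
+0x10: 4a 4f ⇒ word 0x4a4f (big)
  opcode bits[15:12]=0x4: cmpi/RI
  [11:8] rd=10 = %r10
  [7:0] imm=79 = 79

cmpi %r10, 79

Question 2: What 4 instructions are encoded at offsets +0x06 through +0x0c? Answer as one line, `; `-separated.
rts; bor %r1, %r4; sum %r4, %r0; beq 0

off 0x06: read 00 00 as big → 0x0000
  op=0x0000>>12=0x0 ⇒ rts (N)
off 0x08: read d1 40 as big → 0xd140
  op=0xd140>>12=0xd ⇒ bor (RR)
  [11:8] rd=1 = %r1
  [7:4] rs=4 = %r4
off 0x0a: read 84 00 as big → 0x8400
  op=0x8400>>12=0x8 ⇒ sum (RR)
  [11:8] rd=4 = %r4
  [7:4] rs=0 = %r0
off 0x0c: read 70 00 as big → 0x7000
  op=0x7000>>12=0x7 ⇒ beq (J)
  [11:0] imm=0 = 0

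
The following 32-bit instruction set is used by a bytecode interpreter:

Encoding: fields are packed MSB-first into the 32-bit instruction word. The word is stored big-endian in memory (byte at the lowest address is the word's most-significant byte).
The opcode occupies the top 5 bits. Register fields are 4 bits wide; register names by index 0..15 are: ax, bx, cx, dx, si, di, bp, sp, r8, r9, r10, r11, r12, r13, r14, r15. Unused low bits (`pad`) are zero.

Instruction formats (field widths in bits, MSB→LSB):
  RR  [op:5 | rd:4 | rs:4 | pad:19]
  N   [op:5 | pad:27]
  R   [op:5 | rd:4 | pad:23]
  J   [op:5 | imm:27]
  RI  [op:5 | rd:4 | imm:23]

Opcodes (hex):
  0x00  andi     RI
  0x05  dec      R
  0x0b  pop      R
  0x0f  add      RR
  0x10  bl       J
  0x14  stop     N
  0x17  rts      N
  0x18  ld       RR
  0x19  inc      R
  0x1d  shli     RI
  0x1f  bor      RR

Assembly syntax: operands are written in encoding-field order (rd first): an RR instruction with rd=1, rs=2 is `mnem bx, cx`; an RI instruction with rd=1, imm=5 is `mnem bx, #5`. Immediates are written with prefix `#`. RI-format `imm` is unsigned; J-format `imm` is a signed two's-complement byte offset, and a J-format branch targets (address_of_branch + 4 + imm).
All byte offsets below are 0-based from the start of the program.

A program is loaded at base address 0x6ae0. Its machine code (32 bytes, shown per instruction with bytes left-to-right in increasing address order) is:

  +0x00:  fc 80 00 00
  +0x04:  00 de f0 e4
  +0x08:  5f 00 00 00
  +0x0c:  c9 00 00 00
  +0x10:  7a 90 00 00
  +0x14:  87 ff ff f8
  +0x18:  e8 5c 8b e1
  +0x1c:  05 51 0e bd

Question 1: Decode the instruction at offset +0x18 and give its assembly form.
shli ax, #6065121

off 0x18: read e8 5c 8b e1 as big → 0xe85c8be1
  opcode bits[31:27]=0x1d: shli/RI
  rd@[26:23]=0x0 ⇒ ax
  imm@[22:0]=0x5c8be1 ⇒ #6065121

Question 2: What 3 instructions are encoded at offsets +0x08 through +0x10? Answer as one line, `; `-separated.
pop r14; inc cx; add di, cx

off 0x08: read 5f 00 00 00 as big → 0x5f000000
  opcode bits[31:27]=0xb: pop/R
  rd: (w>>23)&0xf=0xe → r14
off 0x0c: read c9 00 00 00 as big → 0xc9000000
  opcode bits[31:27]=0x19: inc/R
  rd: (w>>23)&0xf=0x2 → cx
off 0x10: read 7a 90 00 00 as big → 0x7a900000
  opcode bits[31:27]=0xf: add/RR
  rd: (w>>23)&0xf=0x5 → di
  rs: (w>>19)&0xf=0x2 → cx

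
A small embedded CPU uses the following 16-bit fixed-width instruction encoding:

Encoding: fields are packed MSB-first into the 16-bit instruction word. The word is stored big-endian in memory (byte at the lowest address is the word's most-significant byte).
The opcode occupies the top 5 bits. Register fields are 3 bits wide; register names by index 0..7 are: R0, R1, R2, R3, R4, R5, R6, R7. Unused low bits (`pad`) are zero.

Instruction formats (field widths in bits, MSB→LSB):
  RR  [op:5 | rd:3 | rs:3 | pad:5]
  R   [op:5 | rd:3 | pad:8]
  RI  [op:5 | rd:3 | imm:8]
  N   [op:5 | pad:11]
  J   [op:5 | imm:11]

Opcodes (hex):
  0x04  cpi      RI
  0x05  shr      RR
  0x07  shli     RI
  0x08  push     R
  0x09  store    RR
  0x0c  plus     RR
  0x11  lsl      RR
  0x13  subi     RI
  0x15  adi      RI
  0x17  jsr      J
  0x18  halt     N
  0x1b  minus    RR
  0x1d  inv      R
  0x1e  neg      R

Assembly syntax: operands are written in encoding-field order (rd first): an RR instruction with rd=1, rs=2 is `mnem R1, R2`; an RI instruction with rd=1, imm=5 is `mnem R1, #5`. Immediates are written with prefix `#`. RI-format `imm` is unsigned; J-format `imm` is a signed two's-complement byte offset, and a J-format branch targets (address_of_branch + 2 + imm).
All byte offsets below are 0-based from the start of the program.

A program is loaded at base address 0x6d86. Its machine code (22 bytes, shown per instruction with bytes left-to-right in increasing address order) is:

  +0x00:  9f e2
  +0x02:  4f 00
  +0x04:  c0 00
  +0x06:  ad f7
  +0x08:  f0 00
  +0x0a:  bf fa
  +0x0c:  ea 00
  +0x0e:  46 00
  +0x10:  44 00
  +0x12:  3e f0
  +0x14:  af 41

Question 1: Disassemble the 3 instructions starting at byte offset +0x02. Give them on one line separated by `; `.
store R7, R0; halt; adi R5, #247

+0x02: 4f 00 ⇒ word 0x4f00 (big)
  op=0x4f00>>11=0x9 ⇒ store (RR)
  rd@[10:8]=0x7 ⇒ R7
  rs@[7:5]=0x0 ⇒ R0
+0x04: c0 00 ⇒ word 0xc000 (big)
  op=0xc000>>11=0x18 ⇒ halt (N)
+0x06: ad f7 ⇒ word 0xadf7 (big)
  op=0xadf7>>11=0x15 ⇒ adi (RI)
  rd@[10:8]=0x5 ⇒ R5
  imm@[7:0]=0xf7 ⇒ #247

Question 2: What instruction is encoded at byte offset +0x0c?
inv R2

+0x0c: ea 00 ⇒ word 0xea00 (big)
  opcode bits[15:11]=0x1d: inv/R
  rd: (w>>8)&0x7=0x2 → R2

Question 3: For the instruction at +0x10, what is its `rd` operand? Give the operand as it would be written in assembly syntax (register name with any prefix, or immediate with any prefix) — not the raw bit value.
R4

+0x10: 44 00 ⇒ word 0x4400 (big)
  opcode bits[15:11]=0x8: push/R
  rd: (w>>8)&0x7=0x4 → R4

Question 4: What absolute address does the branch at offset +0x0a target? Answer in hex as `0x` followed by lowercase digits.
0x6d8c

[0a] bf fa → 0xbffa
  top 5b → 0x17 → jsr [J]
  imm@[10:0]=0x7fa (s11→-6) ⇒ #-6
  target = base 0x6d86 + off 0x0a + 2 + imm -6 = 0x6d8c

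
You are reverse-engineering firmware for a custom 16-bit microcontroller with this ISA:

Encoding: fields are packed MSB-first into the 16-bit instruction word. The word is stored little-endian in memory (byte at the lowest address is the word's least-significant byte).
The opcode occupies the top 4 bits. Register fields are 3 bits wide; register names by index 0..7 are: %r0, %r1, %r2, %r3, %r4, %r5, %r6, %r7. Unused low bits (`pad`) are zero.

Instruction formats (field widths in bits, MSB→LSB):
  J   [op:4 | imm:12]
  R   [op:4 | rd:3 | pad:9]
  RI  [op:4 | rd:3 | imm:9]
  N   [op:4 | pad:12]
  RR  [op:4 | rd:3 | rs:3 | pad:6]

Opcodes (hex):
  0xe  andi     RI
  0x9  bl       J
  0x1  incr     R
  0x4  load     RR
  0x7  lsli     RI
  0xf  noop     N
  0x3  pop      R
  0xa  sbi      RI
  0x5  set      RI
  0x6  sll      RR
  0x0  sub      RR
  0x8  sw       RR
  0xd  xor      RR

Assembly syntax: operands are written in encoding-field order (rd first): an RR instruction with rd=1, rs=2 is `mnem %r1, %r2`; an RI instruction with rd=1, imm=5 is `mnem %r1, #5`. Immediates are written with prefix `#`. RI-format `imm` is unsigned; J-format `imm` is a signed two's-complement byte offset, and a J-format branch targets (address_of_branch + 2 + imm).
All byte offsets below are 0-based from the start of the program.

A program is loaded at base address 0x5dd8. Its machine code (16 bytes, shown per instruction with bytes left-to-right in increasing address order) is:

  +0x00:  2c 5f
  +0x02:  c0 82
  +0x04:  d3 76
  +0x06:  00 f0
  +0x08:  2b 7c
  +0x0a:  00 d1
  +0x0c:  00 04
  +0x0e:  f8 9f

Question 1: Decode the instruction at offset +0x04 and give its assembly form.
+0x04: d3 76 ⇒ word 0x76d3 (little)
  top 4b → 0x7 → lsli [RI]
  rd@[11:9]=0x3 ⇒ %r3
  imm@[8:0]=0xd3 ⇒ #211

lsli %r3, #211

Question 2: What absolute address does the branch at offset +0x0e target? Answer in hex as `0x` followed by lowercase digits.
off 0x0e: read f8 9f as little → 0x9ff8
  op=0x9ff8>>12=0x9 ⇒ bl (J)
  imm: (w>>0)&0xfff=0xff8 (s12→-8) → #-8
  target = base 0x5dd8 + off 0x0e + 2 + imm -8 = 0x5de0

0x5de0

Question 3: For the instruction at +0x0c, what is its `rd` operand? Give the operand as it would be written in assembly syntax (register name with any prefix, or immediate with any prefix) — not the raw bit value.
%r2

[0c] 00 04 → 0x0400
  op=0x0400>>12=0x0 ⇒ sub (RR)
  [11:9] rd=2 = %r2
  [8:6] rs=0 = %r0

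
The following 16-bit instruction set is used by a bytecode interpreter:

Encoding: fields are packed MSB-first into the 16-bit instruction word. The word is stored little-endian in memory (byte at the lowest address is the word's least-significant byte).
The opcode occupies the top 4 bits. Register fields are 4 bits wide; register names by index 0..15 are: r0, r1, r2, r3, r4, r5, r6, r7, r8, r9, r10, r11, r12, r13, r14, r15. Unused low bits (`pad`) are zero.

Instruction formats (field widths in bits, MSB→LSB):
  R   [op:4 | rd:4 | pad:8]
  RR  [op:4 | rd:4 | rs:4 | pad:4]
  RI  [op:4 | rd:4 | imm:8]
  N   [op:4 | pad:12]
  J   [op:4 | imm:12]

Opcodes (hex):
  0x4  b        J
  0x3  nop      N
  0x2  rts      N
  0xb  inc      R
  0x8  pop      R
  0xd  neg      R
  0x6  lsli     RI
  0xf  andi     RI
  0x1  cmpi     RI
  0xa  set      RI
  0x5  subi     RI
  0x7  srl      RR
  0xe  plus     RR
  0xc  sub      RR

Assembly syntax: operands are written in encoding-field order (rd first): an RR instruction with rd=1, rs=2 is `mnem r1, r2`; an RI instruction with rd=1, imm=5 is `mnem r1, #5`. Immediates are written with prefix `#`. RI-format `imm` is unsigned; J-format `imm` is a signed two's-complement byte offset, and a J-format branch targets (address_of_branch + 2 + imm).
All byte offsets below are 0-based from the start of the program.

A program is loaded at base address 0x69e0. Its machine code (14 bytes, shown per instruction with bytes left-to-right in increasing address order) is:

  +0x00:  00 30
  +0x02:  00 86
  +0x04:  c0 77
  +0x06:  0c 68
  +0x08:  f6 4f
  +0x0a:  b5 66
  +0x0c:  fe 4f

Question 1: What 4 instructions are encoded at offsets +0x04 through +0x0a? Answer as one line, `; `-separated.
off 0x04: read c0 77 as little → 0x77c0
  op=0x77c0>>12=0x7 ⇒ srl (RR)
  rd@[11:8]=0x7 ⇒ r7
  rs@[7:4]=0xc ⇒ r12
off 0x06: read 0c 68 as little → 0x680c
  op=0x680c>>12=0x6 ⇒ lsli (RI)
  rd@[11:8]=0x8 ⇒ r8
  imm@[7:0]=0xc ⇒ #12
off 0x08: read f6 4f as little → 0x4ff6
  op=0x4ff6>>12=0x4 ⇒ b (J)
  imm@[11:0]=0xff6 (s12→-10) ⇒ #-10
off 0x0a: read b5 66 as little → 0x66b5
  op=0x66b5>>12=0x6 ⇒ lsli (RI)
  rd@[11:8]=0x6 ⇒ r6
  imm@[7:0]=0xb5 ⇒ #181

srl r7, r12; lsli r8, #12; b #-10; lsli r6, #181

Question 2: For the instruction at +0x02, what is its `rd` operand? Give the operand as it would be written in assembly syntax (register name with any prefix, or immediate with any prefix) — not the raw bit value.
+0x02: 00 86 ⇒ word 0x8600 (little)
  op=0x8600>>12=0x8 ⇒ pop (R)
  rd: (w>>8)&0xf=0x6 → r6

r6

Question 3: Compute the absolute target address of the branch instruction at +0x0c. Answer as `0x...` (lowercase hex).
0x69ec

[0c] fe 4f → 0x4ffe
  op=0x4ffe>>12=0x4 ⇒ b (J)
  imm@[11:0]=0xffe (s12→-2) ⇒ #-2
  target = base 0x69e0 + off 0x0c + 2 + imm -2 = 0x69ec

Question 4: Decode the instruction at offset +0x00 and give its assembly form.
nop

off 0x00: read 00 30 as little → 0x3000
  opcode bits[15:12]=0x3: nop/N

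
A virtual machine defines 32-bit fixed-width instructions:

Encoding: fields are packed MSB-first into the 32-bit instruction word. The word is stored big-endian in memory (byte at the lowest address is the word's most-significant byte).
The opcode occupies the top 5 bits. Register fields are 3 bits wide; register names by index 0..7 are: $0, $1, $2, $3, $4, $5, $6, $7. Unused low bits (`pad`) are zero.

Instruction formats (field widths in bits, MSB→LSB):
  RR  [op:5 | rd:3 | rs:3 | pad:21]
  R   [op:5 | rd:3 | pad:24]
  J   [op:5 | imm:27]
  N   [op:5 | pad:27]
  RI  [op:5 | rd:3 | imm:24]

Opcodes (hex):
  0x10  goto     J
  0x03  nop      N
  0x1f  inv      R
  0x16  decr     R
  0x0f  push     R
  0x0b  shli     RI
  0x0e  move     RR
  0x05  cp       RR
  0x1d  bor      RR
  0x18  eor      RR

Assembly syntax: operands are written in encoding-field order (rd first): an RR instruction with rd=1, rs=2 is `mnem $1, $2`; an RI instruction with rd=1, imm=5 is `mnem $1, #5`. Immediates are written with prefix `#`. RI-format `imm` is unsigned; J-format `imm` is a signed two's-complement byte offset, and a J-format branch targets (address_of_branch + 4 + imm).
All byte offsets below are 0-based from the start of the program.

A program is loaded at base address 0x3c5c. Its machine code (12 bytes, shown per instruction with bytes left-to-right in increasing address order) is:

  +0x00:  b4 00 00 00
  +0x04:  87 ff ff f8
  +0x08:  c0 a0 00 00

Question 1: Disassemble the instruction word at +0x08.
eor $0, $5

off 0x08: read c0 a0 00 00 as big → 0xc0a00000
  top 5b → 0x18 → eor [RR]
  rd: (w>>24)&0x7=0x0 → $0
  rs: (w>>21)&0x7=0x5 → $5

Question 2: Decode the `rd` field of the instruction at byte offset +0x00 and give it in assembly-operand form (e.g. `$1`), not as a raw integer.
@+00  big-endian(b4 00 00 00) = 0xb4000000
  op=0xb4000000>>27=0x16 ⇒ decr (R)
  rd: (w>>24)&0x7=0x4 → $4

$4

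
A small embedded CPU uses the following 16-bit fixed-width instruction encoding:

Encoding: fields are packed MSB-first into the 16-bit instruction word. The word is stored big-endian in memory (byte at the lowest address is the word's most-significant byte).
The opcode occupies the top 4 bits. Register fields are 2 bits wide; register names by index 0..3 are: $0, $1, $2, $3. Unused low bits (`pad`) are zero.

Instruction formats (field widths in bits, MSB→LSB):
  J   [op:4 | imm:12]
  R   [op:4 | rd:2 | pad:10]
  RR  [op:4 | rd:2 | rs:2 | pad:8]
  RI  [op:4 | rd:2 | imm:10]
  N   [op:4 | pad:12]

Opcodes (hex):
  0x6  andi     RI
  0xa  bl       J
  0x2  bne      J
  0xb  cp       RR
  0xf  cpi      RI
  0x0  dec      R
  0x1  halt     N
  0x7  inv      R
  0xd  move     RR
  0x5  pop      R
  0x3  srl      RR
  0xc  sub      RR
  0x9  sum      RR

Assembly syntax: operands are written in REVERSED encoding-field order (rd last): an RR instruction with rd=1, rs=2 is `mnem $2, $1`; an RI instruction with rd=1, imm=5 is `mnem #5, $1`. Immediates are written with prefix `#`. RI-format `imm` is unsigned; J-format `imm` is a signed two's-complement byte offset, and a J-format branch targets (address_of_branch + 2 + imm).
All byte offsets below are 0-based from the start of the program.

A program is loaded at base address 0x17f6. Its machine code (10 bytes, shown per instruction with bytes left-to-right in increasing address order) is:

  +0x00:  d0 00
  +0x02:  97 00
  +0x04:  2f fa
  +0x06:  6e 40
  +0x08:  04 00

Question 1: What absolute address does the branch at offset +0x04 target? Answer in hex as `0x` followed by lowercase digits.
0x17f6

off 0x04: read 2f fa as big → 0x2ffa
  opcode bits[15:12]=0x2: bne/J
  imm@[11:0]=0xffa (s12→-6) ⇒ #-6
  target = base 0x17f6 + off 0x04 + 2 + imm -6 = 0x17f6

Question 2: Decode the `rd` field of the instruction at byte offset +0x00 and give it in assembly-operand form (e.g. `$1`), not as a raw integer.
$0

@+00  big-endian(d0 00) = 0xd000
  top 4b → 0xd → move [RR]
  rd@[11:10]=0x0 ⇒ $0
  rs@[9:8]=0x0 ⇒ $0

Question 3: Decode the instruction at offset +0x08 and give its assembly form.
dec $1

+0x08: 04 00 ⇒ word 0x0400 (big)
  opcode bits[15:12]=0x0: dec/R
  rd: (w>>10)&0x3=0x1 → $1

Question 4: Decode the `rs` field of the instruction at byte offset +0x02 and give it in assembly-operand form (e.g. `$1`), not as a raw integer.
off 0x02: read 97 00 as big → 0x9700
  opcode bits[15:12]=0x9: sum/RR
  [11:10] rd=1 = $1
  [9:8] rs=3 = $3

$3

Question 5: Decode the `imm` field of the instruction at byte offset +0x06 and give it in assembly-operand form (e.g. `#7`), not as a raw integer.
#576

off 0x06: read 6e 40 as big → 0x6e40
  opcode bits[15:12]=0x6: andi/RI
  [11:10] rd=3 = $3
  [9:0] imm=576 = #576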